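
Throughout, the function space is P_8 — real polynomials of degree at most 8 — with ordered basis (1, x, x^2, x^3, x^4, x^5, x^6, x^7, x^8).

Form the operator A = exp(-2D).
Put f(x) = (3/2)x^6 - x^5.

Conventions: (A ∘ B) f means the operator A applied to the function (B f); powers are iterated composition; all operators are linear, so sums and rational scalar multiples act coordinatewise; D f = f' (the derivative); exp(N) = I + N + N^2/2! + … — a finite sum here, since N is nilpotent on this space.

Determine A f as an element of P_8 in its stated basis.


order-1 term: -18x^5 + 10x^4
order-2 term: 90x^4 - 40x^3
order-3 term: -240x^3 + 80x^2
order-4 term: 360x^2 - 80x
order-5 term: -288x + 32
order-6 term: 96
the series for exp(-2D) f terminates at order 6
exp(-2D) f = (3/2)x^6 - 19x^5 + 100x^4 - 280x^3 + 440x^2 - 368x + 128

the result is g(x) = (3/2)x^6 - 19x^5 + 100x^4 - 280x^3 + 440x^2 - 368x + 128


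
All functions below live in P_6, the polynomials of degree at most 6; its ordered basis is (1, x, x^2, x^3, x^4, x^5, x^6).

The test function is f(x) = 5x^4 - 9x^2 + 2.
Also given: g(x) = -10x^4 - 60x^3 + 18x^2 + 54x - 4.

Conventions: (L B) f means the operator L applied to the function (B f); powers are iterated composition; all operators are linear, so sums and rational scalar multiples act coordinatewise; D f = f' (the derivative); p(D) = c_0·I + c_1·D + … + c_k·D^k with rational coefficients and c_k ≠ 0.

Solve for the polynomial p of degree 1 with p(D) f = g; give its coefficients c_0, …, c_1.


c_0 = -2, c_1 = -3

D^0 f = 5x^4 - 9x^2 + 2
D^1 f = 20x^3 - 18x
matching coefficients of g against c_0 f + c_1 Df + … from the top degree down determines the c_i
solution: c_0 = -2, c_1 = -3


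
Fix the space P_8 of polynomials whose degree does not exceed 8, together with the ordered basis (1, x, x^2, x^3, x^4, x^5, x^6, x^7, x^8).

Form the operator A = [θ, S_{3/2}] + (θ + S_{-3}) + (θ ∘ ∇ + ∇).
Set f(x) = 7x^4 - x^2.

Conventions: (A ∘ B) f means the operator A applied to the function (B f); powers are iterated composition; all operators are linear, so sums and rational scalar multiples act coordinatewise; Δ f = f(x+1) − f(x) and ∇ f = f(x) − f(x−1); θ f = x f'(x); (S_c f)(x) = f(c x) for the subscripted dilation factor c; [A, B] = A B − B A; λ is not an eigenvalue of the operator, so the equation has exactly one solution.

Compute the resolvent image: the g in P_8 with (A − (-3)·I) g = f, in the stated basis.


write g with unknown coordinates in the stated basis and equate coefficients in (A − (-3)·I) g = f
solving from the highest basis element down gives g = (7/88)x^4 + (2/33)x^3 - (5/616)x^2 - (37/154)x + 29/462
check: A g = (595/88)x^4 - (2/11)x^3 - (601/616)x^2 + (111/154)x - 29/154
so A g − (-3)·g = 7x^4 - x^2 = f ✓

the result is g(x) = (7/88)x^4 + (2/33)x^3 - (5/616)x^2 - (37/154)x + 29/462


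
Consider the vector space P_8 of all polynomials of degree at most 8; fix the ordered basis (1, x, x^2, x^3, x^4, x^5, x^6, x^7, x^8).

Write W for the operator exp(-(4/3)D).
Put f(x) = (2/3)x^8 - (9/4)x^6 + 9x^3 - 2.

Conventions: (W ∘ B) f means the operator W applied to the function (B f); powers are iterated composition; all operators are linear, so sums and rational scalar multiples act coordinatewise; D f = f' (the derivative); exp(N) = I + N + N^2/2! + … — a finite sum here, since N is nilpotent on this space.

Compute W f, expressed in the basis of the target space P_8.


order-1 term: -(64/9)x^7 + 18x^5 - 36x^2
order-2 term: (896/27)x^6 - 60x^4 + 48x
order-3 term: -(7168/81)x^5 + (320/3)x^3 - 64/3
order-4 term: (35840/243)x^4 - (320/3)x^2
order-5 term: -(114688/729)x^3 + (512/9)x
order-6 term: (229376/2187)x^2 - 1024/81
order-7 term: -(262144/6561)x
order-8 term: 131072/19683
the series for exp(-(4/3)D) f terminates at order 8
exp(-(4/3)D) f = (2/3)x^8 - (64/9)x^7 + (3341/108)x^6 - (5710/81)x^5 + (21260/243)x^4 - (30367/729)x^3 - (82636/2187)x^2 + (426032/6561)x - 577030/19683

the image equals g(x) = (2/3)x^8 - (64/9)x^7 + (3341/108)x^6 - (5710/81)x^5 + (21260/243)x^4 - (30367/729)x^3 - (82636/2187)x^2 + (426032/6561)x - 577030/19683


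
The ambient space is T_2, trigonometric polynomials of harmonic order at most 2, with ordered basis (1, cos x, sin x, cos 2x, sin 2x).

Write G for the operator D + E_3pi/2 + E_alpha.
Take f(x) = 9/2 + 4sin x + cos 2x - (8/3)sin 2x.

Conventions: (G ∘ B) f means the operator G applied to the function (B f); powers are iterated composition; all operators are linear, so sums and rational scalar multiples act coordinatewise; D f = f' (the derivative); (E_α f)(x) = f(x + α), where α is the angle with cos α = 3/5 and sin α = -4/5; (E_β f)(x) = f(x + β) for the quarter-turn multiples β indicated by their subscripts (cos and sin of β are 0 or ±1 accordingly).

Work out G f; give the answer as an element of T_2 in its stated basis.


D f = 4cos x - (16/3)cos 2x - 2sin 2x
E_3pi/2 f = 9/2 - 4cos x - cos 2x + (8/3)sin 2x
E_alpha f = 9/2 - (16/5)cos x + (12/5)sin x + (57/25)cos 2x + (128/75)sin 2x
(D + E_3pi/2 + E_alpha) f = 9 - (16/5)cos x + (12/5)sin x - (304/75)cos 2x + (178/75)sin 2x

the image equals g(x) = 9 - (16/5)cos x + (12/5)sin x - (304/75)cos 2x + (178/75)sin 2x


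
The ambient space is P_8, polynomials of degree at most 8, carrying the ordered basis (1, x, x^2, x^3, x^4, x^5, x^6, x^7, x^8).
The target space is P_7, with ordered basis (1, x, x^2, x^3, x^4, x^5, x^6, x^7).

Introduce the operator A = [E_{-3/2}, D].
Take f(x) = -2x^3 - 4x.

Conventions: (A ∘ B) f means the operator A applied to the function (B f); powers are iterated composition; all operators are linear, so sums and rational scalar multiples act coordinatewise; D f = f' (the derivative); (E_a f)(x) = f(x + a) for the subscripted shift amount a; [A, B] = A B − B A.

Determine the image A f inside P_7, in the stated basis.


the image equals g(x) = 0

D f = -6x^2 - 4
E_{-3/2} D f = -6x^2 + 18x - 35/2
E_{-3/2} f = -2x^3 + 9x^2 - (35/2)x + 51/4
D E_{-3/2} f = -6x^2 + 18x - 35/2
[E_{-3/2}, D] f = 0


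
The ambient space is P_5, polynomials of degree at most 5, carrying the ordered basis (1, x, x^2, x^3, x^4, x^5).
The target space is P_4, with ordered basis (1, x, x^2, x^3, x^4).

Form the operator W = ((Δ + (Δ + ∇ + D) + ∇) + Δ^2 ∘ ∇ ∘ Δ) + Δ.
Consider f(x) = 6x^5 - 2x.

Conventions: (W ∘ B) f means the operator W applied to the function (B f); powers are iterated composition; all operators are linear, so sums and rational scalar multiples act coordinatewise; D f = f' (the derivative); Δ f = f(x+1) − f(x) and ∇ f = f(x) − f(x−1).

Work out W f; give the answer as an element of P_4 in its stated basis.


g(x) = 180x^4 + 60x^3 + 300x^2 + 750x + 738

Δ f = 30x^4 + 60x^3 + 60x^2 + 30x + 4
Δ f = 30x^4 + 60x^3 + 60x^2 + 30x + 4
∇ f = 30x^4 - 60x^3 + 60x^2 - 30x + 4
D f = 30x^4 - 2
(Δ + ∇ + D) f = 90x^4 + 120x^2 + 6
∇ f = 30x^4 - 60x^3 + 60x^2 - 30x + 4
(Δ + (Δ + ∇ + D) + ∇) f = 150x^4 + 240x^2 + 14
Δ f = 30x^4 + 60x^3 + 60x^2 + 30x + 4
∇ Δ f = 120x^3 + 60x
Δ ∇ Δ f = 360x^2 + 360x + 180
Δ Δ ∇ Δ f = 720x + 720
((Δ + (Δ + ∇ + D) + ∇) + Δ^2 ∘ ∇ ∘ Δ) f = 150x^4 + 240x^2 + 720x + 734
Δ f = 30x^4 + 60x^3 + 60x^2 + 30x + 4
(((Δ + (Δ + ∇ + D) + ∇) + Δ^2 ∘ ∇ ∘ Δ) + Δ) f = 180x^4 + 60x^3 + 300x^2 + 750x + 738


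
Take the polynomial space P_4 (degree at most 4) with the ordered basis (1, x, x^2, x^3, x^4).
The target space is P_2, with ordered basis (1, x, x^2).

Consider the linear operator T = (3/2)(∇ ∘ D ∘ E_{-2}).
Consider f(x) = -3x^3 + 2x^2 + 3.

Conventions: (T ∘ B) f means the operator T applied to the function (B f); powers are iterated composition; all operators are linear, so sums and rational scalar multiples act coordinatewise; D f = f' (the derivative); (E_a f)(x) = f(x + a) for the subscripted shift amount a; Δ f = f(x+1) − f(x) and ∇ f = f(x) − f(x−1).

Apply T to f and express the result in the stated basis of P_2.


the image equals g(x) = -27x + 147/2

E_{-2} f = -3x^3 + 20x^2 - 44x + 35
D E_{-2} f = -9x^2 + 40x - 44
∇ D E_{-2} f = -18x + 49
((3/2)(∇ ∘ D ∘ E_{-2})) f = -27x + 147/2


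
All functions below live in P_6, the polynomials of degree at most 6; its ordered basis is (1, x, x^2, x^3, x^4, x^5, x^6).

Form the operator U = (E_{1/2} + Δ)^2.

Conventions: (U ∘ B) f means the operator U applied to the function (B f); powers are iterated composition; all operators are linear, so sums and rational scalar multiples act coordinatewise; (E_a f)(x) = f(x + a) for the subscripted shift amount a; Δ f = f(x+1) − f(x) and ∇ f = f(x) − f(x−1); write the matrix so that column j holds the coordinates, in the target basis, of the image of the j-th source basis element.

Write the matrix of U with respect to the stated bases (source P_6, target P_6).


the matrix is [[1, 3, 7, 27/2, 25, 369/8, 343/4]; [0, 1, 6, 21, 54, 125, 1107/4]; [0, 0, 1, 9, 42, 135, 375]; [0, 0, 0, 1, 12, 70, 270]; [0, 0, 0, 0, 1, 15, 105]; [0, 0, 0, 0, 0, 1, 18]; [0, 0, 0, 0, 0, 0, 1]] (rows listed top to bottom)

image of 1: 1
image of x: x + 3
image of x^2: x^2 + 6x + 7
image of x^3: x^3 + 9x^2 + 21x + 27/2
image of x^4: x^4 + 12x^3 + 42x^2 + 54x + 25
image of x^5: x^5 + 15x^4 + 70x^3 + 135x^2 + 125x + 369/8
image of x^6: x^6 + 18x^5 + 105x^4 + 270x^3 + 375x^2 + (1107/4)x + 343/4
each image's coordinates form column j of the matrix


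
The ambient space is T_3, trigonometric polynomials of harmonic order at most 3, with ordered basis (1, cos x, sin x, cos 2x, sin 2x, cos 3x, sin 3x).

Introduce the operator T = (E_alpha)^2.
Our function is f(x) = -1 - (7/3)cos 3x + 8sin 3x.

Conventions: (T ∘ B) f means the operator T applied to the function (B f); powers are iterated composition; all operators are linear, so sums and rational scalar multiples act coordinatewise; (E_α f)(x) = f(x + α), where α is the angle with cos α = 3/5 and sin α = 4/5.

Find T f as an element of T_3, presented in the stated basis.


the image equals g(x) = -1 - (527/75)cos 3x + (112/25)sin 3x

E_alpha f = -1 + 5cos 3x - (20/3)sin 3x
E_alpha E_alpha f = -1 - (527/75)cos 3x + (112/25)sin 3x


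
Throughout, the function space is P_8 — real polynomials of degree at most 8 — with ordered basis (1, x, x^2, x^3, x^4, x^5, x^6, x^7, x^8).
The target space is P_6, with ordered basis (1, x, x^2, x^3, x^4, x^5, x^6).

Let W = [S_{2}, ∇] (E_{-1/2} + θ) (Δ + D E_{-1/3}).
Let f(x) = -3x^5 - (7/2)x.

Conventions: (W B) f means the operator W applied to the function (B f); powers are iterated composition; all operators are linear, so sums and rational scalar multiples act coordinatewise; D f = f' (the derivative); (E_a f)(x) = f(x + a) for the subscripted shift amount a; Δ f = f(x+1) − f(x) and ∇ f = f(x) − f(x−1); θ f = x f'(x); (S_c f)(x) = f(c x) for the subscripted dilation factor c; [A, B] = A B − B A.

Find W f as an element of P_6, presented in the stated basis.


the result is g(x) = 4800x^3 - 11040x^2 + 9360x - 51515/18

Δ f = -15x^4 - 30x^3 - 30x^2 - 15x - 13/2
E_{-1/3} f = -3x^5 + 5x^4 - (10/3)x^3 + (10/9)x^2 - (199/54)x + 191/162
D E_{-1/3} f = -15x^4 + 20x^3 - 10x^2 + (20/9)x - 199/54
(Δ + D E_{-1/3}) f = -30x^4 - 10x^3 - 40x^2 - (115/9)x - 275/27
E_{-1/2} (Δ + D E_{-1/3}) f = -30x^4 + 50x^3 - 70x^2 + (625/18)x - 3115/216
θ (Δ + D E_{-1/3}) f = -120x^4 - 30x^3 - 80x^2 - (115/9)x
(E_{-1/2} + θ) (Δ + D E_{-1/3}) f = -150x^4 + 20x^3 - 150x^2 + (395/18)x - 3115/216
∇ (E_{-1/2} + θ) (Δ + D E_{-1/3}) f = -600x^3 + 960x^2 - 960x + 6155/18
S_{2} ∇ (E_{-1/2} + θ) (Δ + D E_{-1/3}) f = -4800x^3 + 3840x^2 - 1920x + 6155/18
S_{2} (E_{-1/2} + θ) (Δ + D E_{-1/3}) f = -2400x^4 + 160x^3 - 600x^2 + (395/9)x - 3115/216
∇ S_{2} (E_{-1/2} + θ) (Δ + D E_{-1/3}) f = -9600x^3 + 14880x^2 - 11280x + 28835/9
[S_{2}, ∇] (E_{-1/2} + θ) (Δ + D E_{-1/3}) f = 4800x^3 - 11040x^2 + 9360x - 51515/18


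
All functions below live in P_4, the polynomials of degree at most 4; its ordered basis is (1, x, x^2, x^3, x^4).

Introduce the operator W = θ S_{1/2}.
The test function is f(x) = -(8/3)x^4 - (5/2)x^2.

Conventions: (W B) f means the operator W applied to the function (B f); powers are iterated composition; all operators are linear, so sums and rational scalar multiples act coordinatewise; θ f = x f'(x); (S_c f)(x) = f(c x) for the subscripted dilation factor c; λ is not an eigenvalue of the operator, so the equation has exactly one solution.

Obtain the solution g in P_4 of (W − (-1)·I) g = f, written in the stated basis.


write g with unknown coordinates in the stated basis and equate coefficients in (W − (-1)·I) g = f
solving from the highest basis element down gives g = -(32/15)x^4 - (5/3)x^2
check: W g = -(8/15)x^4 - (5/6)x^2
so W g − (-1)·g = -(8/3)x^4 - (5/2)x^2 = f ✓

the image equals g(x) = -(32/15)x^4 - (5/3)x^2


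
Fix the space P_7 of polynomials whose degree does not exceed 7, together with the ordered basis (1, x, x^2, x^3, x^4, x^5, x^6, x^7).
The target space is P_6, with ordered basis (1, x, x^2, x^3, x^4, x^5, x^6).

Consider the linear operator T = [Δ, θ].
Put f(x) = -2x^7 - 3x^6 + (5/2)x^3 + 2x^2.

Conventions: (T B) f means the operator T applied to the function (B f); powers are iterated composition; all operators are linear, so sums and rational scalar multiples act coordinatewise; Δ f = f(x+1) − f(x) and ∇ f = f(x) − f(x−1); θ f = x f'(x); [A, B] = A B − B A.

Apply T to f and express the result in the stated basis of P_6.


θ f = -14x^7 - 18x^6 + (15/2)x^3 + 4x^2
Δ θ f = -98x^6 - 402x^5 - 760x^4 - 850x^3 - (1083/2)x^2 - (351/2)x - 41/2
Δ f = -14x^6 - 60x^5 - 115x^4 - 130x^3 - (159/2)x^2 - (41/2)x - 1/2
θ Δ f = -84x^6 - 300x^5 - 460x^4 - 390x^3 - 159x^2 - (41/2)x
[Δ, θ] f = -14x^6 - 102x^5 - 300x^4 - 460x^3 - (765/2)x^2 - 155x - 41/2

g(x) = -14x^6 - 102x^5 - 300x^4 - 460x^3 - (765/2)x^2 - 155x - 41/2


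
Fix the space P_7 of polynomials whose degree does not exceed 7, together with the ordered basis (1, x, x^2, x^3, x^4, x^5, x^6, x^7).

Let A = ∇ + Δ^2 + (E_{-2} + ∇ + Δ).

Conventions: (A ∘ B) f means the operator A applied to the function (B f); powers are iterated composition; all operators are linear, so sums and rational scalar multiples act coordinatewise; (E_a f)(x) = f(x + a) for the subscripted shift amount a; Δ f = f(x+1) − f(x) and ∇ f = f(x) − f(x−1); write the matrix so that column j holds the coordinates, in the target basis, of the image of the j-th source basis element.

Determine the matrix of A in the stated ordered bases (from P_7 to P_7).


image of 1: 1
image of x: x + 1
image of x^2: x^2 + 2x + 5
image of x^3: x^3 + 3x^2 + 15x + 1
image of x^4: x^4 + 4x^3 + 30x^2 + 4x + 29
image of x^5: x^5 + 5x^4 + 50x^3 + 10x^2 + 145x + 1
image of x^6: x^6 + 6x^5 + 75x^4 + 20x^3 + 435x^2 + 6x + 125
image of x^7: x^7 + 7x^6 + 105x^5 + 35x^4 + 1015x^3 + 21x^2 + 875x + 1
each image's coordinates form column j of the matrix

the matrix is [[1, 1, 5, 1, 29, 1, 125, 1]; [0, 1, 2, 15, 4, 145, 6, 875]; [0, 0, 1, 3, 30, 10, 435, 21]; [0, 0, 0, 1, 4, 50, 20, 1015]; [0, 0, 0, 0, 1, 5, 75, 35]; [0, 0, 0, 0, 0, 1, 6, 105]; [0, 0, 0, 0, 0, 0, 1, 7]; [0, 0, 0, 0, 0, 0, 0, 1]] (rows listed top to bottom)


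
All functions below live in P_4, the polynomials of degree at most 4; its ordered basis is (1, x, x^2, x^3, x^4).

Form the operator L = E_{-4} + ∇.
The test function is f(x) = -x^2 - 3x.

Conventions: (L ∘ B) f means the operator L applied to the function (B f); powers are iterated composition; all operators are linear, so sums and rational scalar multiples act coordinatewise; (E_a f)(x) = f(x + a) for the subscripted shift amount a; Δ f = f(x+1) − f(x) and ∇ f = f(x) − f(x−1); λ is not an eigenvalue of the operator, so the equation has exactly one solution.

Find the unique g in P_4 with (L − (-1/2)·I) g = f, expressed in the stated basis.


the result is g(x) = -(2/3)x^2 - (14/3)x - 8/3

write g with unknown coordinates in the stated basis and equate coefficients in (L − (-1/2)·I) g = f
solving from the highest basis element down gives g = -(2/3)x^2 - (14/3)x - 8/3
check: L g = -(2/3)x^2 - (2/3)x + 4/3
so L g − (-1/2)·g = -x^2 - 3x = f ✓


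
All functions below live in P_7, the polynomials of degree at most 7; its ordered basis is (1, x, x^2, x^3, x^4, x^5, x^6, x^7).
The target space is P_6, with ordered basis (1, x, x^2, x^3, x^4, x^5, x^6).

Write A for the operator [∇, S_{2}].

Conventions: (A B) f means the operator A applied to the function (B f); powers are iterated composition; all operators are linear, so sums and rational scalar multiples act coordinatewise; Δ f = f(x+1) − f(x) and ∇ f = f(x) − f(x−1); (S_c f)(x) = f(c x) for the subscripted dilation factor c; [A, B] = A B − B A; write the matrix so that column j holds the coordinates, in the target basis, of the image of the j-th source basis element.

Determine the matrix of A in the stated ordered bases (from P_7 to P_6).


image of 1: 0
image of x: 1
image of x^2: 4x - 3
image of x^3: 12x^2 - 18x + 7
image of x^4: 32x^3 - 72x^2 + 56x - 15
image of x^5: 80x^4 - 240x^3 + 280x^2 - 150x + 31
image of x^6: 192x^5 - 720x^4 + 1120x^3 - 900x^2 + 372x - 63
image of x^7: 448x^6 - 2016x^5 + 3920x^4 - 4200x^3 + 2604x^2 - 882x + 127
each image's coordinates form column j of the matrix

the matrix is [[0, 1, -3, 7, -15, 31, -63, 127]; [0, 0, 4, -18, 56, -150, 372, -882]; [0, 0, 0, 12, -72, 280, -900, 2604]; [0, 0, 0, 0, 32, -240, 1120, -4200]; [0, 0, 0, 0, 0, 80, -720, 3920]; [0, 0, 0, 0, 0, 0, 192, -2016]; [0, 0, 0, 0, 0, 0, 0, 448]] (rows listed top to bottom)


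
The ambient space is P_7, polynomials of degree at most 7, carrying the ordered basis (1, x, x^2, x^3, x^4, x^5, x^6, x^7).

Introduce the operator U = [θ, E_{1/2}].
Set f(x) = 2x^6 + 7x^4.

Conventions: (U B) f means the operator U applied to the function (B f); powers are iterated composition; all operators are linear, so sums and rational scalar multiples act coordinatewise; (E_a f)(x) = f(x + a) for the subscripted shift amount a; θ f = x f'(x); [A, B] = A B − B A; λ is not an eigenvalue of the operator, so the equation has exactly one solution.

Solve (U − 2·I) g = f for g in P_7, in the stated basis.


the result is g(x) = -x^6 + (3/2)x^5 - (13/8)x^4 + (13/8)x^3 + (9/32)x^2 - (39/64)x - 23/256

write g with unknown coordinates in the stated basis and equate coefficients in (U − 2·I) g = f
solving from the highest basis element down gives g = -x^6 + (3/2)x^5 - (13/8)x^4 + (13/8)x^3 + (9/32)x^2 - (39/64)x - 23/256
check: U g = 3x^5 + (15/4)x^4 + (13/4)x^3 + (9/16)x^2 - (39/32)x - 23/128
so U g − 2·g = 2x^6 + 7x^4 = f ✓


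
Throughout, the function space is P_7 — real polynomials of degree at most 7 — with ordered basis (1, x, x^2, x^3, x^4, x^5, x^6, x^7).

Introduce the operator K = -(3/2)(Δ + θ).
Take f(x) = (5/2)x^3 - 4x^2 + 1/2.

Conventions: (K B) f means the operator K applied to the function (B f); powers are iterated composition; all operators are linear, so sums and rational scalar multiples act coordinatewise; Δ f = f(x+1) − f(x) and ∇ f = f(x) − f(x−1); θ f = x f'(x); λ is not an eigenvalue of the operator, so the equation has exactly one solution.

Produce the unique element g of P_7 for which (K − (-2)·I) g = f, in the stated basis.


the image equals g(x) = -x^3 + (17/2)x^2 + 42x + 299/8

write g with unknown coordinates in the stated basis and equate coefficients in (K − (-2)·I) g = f
solving from the highest basis element down gives g = -x^3 + (17/2)x^2 + 42x + 299/8
check: K g = (9/2)x^3 - 21x^2 - 84x - 297/4
so K g − (-2)·g = (5/2)x^3 - 4x^2 + 1/2 = f ✓


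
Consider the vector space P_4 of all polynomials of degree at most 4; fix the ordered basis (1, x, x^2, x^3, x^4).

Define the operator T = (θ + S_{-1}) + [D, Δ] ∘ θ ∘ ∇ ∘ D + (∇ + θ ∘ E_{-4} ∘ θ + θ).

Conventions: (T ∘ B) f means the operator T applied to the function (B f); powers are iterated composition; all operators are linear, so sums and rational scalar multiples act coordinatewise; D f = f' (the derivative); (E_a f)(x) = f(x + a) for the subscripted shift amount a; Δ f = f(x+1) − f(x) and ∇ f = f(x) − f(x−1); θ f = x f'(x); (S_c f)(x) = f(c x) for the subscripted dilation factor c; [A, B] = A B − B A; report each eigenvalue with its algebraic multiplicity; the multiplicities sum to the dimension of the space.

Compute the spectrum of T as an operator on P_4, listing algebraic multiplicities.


λ = 1 (multiplicity 1), λ = 2 (multiplicity 1), λ = 9 (multiplicity 1), λ = 14 (multiplicity 1), λ = 25 (multiplicity 1)

image of 1: 1
image of x: 2x + 1
image of x^2: 9x^2 - 14x - 1
image of x^3: 14x^3 - 69x^2 + 141x + 1
image of x^4: 25x^4 - 188x^3 + 762x^2 - 1020x - 1
the matrix is upper triangular; its diagonal is (1, 2, 9, 14, 25)
for a triangular matrix the eigenvalues are the diagonal entries, with algebraic multiplicity their repetition count


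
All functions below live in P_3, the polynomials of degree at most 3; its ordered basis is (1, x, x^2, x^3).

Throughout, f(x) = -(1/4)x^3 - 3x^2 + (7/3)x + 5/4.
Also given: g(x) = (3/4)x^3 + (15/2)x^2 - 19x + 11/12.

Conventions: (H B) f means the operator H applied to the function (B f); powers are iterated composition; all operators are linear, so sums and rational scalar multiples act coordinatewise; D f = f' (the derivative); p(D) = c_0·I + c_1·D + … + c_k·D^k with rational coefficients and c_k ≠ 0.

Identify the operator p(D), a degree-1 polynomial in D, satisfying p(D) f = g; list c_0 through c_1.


D^0 f = -(1/4)x^3 - 3x^2 + (7/3)x + 5/4
D^1 f = -(3/4)x^2 - 6x + 7/3
matching coefficients of g against c_0 f + c_1 Df + … from the top degree down determines the c_i
solution: c_0 = -3, c_1 = 2

c_0 = -3, c_1 = 2


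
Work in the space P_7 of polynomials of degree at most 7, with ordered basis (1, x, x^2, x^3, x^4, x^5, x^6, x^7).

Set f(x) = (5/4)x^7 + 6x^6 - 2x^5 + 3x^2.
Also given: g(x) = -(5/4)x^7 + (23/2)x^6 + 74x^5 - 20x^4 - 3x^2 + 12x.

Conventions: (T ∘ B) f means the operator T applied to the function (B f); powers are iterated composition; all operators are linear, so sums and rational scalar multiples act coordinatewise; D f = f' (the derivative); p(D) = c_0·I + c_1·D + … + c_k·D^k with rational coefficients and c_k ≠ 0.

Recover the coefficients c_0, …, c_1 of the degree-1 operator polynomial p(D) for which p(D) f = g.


D^0 f = (5/4)x^7 + 6x^6 - 2x^5 + 3x^2
D^1 f = (35/4)x^6 + 36x^5 - 10x^4 + 6x
matching coefficients of g against c_0 f + c_1 Df + … from the top degree down determines the c_i
solution: c_0 = -1, c_1 = 2

c_0 = -1, c_1 = 2


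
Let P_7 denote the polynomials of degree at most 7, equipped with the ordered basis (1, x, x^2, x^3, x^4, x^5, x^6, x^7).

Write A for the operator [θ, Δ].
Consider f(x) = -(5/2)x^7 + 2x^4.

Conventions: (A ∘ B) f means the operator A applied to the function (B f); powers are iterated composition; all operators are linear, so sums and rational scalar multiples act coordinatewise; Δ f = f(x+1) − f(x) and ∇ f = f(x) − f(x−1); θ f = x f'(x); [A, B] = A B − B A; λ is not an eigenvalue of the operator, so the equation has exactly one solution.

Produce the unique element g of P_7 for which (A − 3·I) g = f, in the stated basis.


g(x) = (5/6)x^7 - (35/18)x^6 - (70/9)x^5 + (139/54)x^4 + (3922/81)x^3 + (4663/162)x^2 - (16207/243)x - 49429/1458

write g with unknown coordinates in the stated basis and equate coefficients in (A − 3·I) g = f
solving from the highest basis element down gives g = (5/6)x^7 - (35/18)x^6 - (70/9)x^5 + (139/54)x^4 + (3922/81)x^3 + (4663/162)x^2 - (16207/243)x - 49429/1458
check: A g = -(35/6)x^6 - (70/3)x^5 + (175/18)x^4 + (3922/27)x^3 + (4663/54)x^2 - (16207/81)x - 49429/486
so A g − 3·g = -(5/2)x^7 + 2x^4 = f ✓


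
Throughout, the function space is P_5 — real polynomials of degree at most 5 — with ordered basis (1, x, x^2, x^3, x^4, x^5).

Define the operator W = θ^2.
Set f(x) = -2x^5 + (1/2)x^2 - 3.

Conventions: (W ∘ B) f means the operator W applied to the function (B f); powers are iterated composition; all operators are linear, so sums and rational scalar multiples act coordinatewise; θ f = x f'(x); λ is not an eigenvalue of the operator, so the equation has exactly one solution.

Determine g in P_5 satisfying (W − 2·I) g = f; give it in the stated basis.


the result is g(x) = -(2/23)x^5 + (1/4)x^2 + 3/2

write g with unknown coordinates in the stated basis and equate coefficients in (W − 2·I) g = f
solving from the highest basis element down gives g = -(2/23)x^5 + (1/4)x^2 + 3/2
check: W g = -(50/23)x^5 + x^2
so W g − 2·g = -2x^5 + (1/2)x^2 - 3 = f ✓


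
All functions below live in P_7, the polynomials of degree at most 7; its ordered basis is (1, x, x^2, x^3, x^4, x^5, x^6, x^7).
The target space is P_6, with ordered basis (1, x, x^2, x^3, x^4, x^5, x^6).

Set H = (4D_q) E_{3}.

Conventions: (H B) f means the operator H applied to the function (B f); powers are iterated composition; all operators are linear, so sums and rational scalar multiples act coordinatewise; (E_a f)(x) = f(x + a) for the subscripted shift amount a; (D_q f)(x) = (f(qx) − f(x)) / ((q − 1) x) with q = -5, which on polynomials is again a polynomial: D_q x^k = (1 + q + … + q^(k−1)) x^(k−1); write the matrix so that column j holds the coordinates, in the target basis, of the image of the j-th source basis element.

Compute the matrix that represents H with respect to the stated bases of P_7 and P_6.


the matrix is [[0, 4, 24, 108, 432, 1620, 5832, 20412]; [0, 0, -16, -144, -864, -4320, -19440, -81648]; [0, 0, 0, 84, 1008, 7560, 45360, 238140]; [0, 0, 0, 0, -416, -6240, -56160, -393120]; [0, 0, 0, 0, 0, 2084, 37512, 393876]; [0, 0, 0, 0, 0, 0, -10416, -218736]; [0, 0, 0, 0, 0, 0, 0, 52084]] (rows listed top to bottom)

image of 1: 0
image of x: 4
image of x^2: -16x + 24
image of x^3: 84x^2 - 144x + 108
image of x^4: -416x^3 + 1008x^2 - 864x + 432
image of x^5: 2084x^4 - 6240x^3 + 7560x^2 - 4320x + 1620
image of x^6: -10416x^5 + 37512x^4 - 56160x^3 + 45360x^2 - 19440x + 5832
image of x^7: 52084x^6 - 218736x^5 + 393876x^4 - 393120x^3 + 238140x^2 - 81648x + 20412
each image's coordinates form column j of the matrix


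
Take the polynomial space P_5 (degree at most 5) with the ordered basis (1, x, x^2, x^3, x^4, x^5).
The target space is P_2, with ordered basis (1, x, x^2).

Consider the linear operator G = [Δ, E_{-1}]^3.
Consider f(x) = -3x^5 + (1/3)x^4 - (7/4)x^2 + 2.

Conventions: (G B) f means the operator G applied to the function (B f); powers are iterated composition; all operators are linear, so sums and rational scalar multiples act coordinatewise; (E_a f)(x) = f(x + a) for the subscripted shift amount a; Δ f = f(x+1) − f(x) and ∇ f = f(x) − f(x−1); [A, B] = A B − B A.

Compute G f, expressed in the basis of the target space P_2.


E_{-1} f = -3x^5 + (46/3)x^4 - (94/3)x^3 + (121/4)x^2 - (77/6)x + 43/12
Δ E_{-1} f = -15x^4 + (94/3)x^3 - 32x^2 + (77/6)x - 19/12
Δ f = -15x^4 - (86/3)x^3 - 28x^2 - (103/6)x - 53/12
E_{-1} Δ f = -15x^4 + (94/3)x^3 - 32x^2 + (77/6)x - 19/12
[Δ, E_{-1}] f = 0
E_{-1} [Δ, E_{-1}] f = 0
Δ E_{-1} [Δ, E_{-1}] f = 0
Δ [Δ, E_{-1}] f = 0
E_{-1} Δ [Δ, E_{-1}] f = 0
[Δ, E_{-1}] [Δ, E_{-1}] f = 0
E_{-1} [Δ, E_{-1}] [Δ, E_{-1}] f = 0
Δ E_{-1} [Δ, E_{-1}] [Δ, E_{-1}] f = 0
Δ [Δ, E_{-1}] [Δ, E_{-1}] f = 0
E_{-1} Δ [Δ, E_{-1}] [Δ, E_{-1}] f = 0
[Δ, E_{-1}] [Δ, E_{-1}] [Δ, E_{-1}] f = 0

the result is g(x) = 0


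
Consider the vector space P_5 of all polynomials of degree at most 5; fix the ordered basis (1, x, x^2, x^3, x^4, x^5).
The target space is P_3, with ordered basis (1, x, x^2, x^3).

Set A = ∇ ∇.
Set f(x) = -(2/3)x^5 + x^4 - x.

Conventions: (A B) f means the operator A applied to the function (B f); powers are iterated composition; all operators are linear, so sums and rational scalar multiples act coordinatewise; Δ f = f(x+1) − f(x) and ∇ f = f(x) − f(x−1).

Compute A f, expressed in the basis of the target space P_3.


∇ f = -(10/3)x^4 + (32/3)x^3 - (38/3)x^2 + (22/3)x - 8/3
∇ ∇ f = -(40/3)x^3 + 52x^2 - (212/3)x + 34

the image equals g(x) = -(40/3)x^3 + 52x^2 - (212/3)x + 34


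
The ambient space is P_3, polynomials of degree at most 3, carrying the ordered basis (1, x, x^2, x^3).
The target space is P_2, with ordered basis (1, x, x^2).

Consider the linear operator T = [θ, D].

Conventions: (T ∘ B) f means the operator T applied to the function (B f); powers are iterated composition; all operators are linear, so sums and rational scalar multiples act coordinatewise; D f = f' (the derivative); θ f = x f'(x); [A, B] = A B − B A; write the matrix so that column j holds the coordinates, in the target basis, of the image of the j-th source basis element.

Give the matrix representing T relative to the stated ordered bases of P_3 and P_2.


image of 1: 0
image of x: -1
image of x^2: -2x
image of x^3: -3x^2
each image's coordinates form column j of the matrix

the matrix is [[0, -1, 0, 0]; [0, 0, -2, 0]; [0, 0, 0, -3]] (rows listed top to bottom)


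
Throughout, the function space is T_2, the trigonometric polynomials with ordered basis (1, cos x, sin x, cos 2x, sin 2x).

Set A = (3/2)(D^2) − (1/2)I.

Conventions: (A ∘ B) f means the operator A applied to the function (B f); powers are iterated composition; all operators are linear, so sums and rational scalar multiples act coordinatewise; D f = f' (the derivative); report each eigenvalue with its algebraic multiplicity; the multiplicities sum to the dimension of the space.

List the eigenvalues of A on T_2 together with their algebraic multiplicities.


λ = -13/2 (multiplicity 2), λ = -2 (multiplicity 2), λ = -1/2 (multiplicity 1)

image of 1: -1/2
image of cos x: -2cos x
image of sin x: -2sin x
image of cos 2x: -(13/2)cos 2x
image of sin 2x: -(13/2)sin 2x
the matrix is diagonal; its diagonal is (-1/2, -2, -2, -13/2, -13/2)
for a triangular matrix the eigenvalues are the diagonal entries, with algebraic multiplicity their repetition count


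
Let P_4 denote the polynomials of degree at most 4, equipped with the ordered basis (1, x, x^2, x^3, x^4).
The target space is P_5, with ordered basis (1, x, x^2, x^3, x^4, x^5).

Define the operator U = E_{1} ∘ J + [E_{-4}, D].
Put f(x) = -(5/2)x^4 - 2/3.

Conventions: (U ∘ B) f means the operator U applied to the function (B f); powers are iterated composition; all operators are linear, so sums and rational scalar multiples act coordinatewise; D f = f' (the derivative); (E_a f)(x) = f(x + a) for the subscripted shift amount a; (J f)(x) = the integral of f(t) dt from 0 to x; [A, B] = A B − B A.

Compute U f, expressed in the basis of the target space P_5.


the result is g(x) = -(1/2)x^5 - (5/2)x^4 - 5x^3 - 5x^2 - (19/6)x - 7/6

J f = -(1/2)x^5 - (2/3)x
E_{1} J f = -(1/2)x^5 - (5/2)x^4 - 5x^3 - 5x^2 - (19/6)x - 7/6
D f = -10x^3
E_{-4} D f = -10x^3 + 120x^2 - 480x + 640
E_{-4} f = -(5/2)x^4 + 40x^3 - 240x^2 + 640x - 1922/3
D E_{-4} f = -10x^3 + 120x^2 - 480x + 640
[E_{-4}, D] f = 0
(E_{1} ∘ J + [E_{-4}, D]) f = -(1/2)x^5 - (5/2)x^4 - 5x^3 - 5x^2 - (19/6)x - 7/6


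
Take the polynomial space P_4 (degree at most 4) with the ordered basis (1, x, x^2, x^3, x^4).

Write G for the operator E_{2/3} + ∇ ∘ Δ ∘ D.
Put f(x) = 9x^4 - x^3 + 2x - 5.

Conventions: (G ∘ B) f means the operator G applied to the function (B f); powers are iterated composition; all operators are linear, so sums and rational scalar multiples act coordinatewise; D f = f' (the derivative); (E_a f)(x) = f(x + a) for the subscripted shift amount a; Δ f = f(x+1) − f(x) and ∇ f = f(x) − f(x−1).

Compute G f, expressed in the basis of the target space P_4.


E_{2/3} f = 9x^4 + 23x^3 + 22x^2 + (34/3)x - 59/27
D f = 36x^3 - 3x^2 + 2
Δ D f = 108x^2 + 102x + 33
∇ Δ D f = 216x - 6
(E_{2/3} + ∇ ∘ Δ ∘ D) f = 9x^4 + 23x^3 + 22x^2 + (682/3)x - 221/27

g(x) = 9x^4 + 23x^3 + 22x^2 + (682/3)x - 221/27


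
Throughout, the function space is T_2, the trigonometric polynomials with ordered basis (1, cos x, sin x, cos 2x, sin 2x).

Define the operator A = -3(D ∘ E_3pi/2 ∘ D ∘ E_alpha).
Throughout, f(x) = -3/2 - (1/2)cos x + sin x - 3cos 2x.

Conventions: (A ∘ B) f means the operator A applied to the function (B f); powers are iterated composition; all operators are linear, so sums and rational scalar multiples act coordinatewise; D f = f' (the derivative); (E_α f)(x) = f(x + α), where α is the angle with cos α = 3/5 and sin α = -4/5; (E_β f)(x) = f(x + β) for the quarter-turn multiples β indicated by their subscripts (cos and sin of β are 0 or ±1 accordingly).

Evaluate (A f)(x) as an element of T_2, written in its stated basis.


the image equals g(x) = -(3/5)cos x - (33/10)sin x - (252/25)cos 2x + (864/25)sin 2x

E_alpha f = -3/2 - (11/10)cos x + (1/5)sin x + (21/25)cos 2x - (72/25)sin 2x
D E_alpha f = (1/5)cos x + (11/10)sin x - (144/25)cos 2x - (42/25)sin 2x
E_3pi/2 (D ∘ E_alpha) f = -(11/10)cos x + (1/5)sin x + (144/25)cos 2x + (42/25)sin 2x
D E_3pi/2 (D ∘ E_alpha) f = (1/5)cos x + (11/10)sin x + (84/25)cos 2x - (288/25)sin 2x
(-3(D ∘ E_3pi/2 ∘ D ∘ E_alpha)) f = -(3/5)cos x - (33/10)sin x - (252/25)cos 2x + (864/25)sin 2x


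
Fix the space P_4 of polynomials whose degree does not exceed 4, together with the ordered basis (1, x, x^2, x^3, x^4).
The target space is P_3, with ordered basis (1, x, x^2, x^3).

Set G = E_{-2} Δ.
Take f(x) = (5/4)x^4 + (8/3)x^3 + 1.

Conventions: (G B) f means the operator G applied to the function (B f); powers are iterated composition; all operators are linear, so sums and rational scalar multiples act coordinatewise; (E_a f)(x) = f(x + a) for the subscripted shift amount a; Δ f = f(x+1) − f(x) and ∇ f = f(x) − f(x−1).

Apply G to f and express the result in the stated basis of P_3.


Δ f = 5x^3 + (31/2)x^2 + 13x + 47/12
E_{-2} Δ f = 5x^3 - (29/2)x^2 + 11x - 1/12

the image equals g(x) = 5x^3 - (29/2)x^2 + 11x - 1/12


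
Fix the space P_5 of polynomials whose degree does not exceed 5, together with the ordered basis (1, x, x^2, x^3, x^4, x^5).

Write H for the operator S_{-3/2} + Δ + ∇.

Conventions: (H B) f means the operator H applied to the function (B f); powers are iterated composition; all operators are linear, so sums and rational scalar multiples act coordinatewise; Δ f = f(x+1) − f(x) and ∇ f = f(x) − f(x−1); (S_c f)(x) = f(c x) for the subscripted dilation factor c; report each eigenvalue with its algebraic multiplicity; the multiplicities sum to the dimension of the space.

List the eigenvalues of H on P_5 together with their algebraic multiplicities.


λ = -243/32 (multiplicity 1), λ = -27/8 (multiplicity 1), λ = -3/2 (multiplicity 1), λ = 1 (multiplicity 1), λ = 9/4 (multiplicity 1), λ = 81/16 (multiplicity 1)

image of 1: 1
image of x: -(3/2)x + 2
image of x^2: (9/4)x^2 + 4x
image of x^3: -(27/8)x^3 + 6x^2 + 2
image of x^4: (81/16)x^4 + 8x^3 + 8x
image of x^5: -(243/32)x^5 + 10x^4 + 20x^2 + 2
the matrix is upper triangular; its diagonal is (1, -3/2, 9/4, -27/8, 81/16, -243/32)
for a triangular matrix the eigenvalues are the diagonal entries, with algebraic multiplicity their repetition count


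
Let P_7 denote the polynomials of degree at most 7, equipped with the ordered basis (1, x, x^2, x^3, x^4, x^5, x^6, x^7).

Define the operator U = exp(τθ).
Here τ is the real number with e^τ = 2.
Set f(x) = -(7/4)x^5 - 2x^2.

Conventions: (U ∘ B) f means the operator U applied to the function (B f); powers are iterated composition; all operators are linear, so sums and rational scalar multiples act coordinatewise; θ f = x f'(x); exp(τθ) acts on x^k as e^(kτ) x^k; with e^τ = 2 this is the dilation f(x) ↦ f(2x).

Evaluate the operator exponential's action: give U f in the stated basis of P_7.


g(x) = -56x^5 - 8x^2

exp(τθ) x^k = e^(kτ) x^k; with e^τ = 2 this sends x^k to 2^k x^k
x^2 ↦ 4 x^2
x^5 ↦ 32 x^5
applying this coordinatewise to f: exp(τθ) f = -56x^5 - 8x^2


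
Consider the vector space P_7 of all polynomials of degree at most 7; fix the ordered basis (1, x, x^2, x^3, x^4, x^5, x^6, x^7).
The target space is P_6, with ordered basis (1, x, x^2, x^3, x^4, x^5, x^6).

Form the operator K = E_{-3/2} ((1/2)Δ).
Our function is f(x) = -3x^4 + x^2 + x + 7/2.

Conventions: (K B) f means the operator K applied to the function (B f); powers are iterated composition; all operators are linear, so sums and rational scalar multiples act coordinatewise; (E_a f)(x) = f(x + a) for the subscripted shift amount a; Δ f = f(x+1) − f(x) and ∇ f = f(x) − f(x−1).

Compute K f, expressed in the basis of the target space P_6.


the result is g(x) = -6x^3 + 18x^2 - (37/2)x + 7

Δ f = -12x^3 - 18x^2 - 10x - 1
((1/2)Δ) f = -6x^3 - 9x^2 - 5x - 1/2
E_{-3/2} ((1/2)Δ) f = -6x^3 + 18x^2 - (37/2)x + 7


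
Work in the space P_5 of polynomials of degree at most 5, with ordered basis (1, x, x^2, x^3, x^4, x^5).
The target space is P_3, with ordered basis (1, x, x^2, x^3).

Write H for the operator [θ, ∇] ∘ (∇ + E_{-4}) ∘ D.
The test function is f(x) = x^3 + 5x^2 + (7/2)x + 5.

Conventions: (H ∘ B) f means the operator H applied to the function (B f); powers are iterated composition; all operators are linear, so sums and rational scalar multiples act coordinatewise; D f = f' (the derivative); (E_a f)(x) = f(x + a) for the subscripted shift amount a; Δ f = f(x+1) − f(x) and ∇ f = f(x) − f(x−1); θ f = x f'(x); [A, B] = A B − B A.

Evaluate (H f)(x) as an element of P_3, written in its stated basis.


g(x) = -6x + 14

D f = 3x^2 + 10x + 7/2
∇ D f = 6x + 7
E_{-4} D f = 3x^2 - 14x + 23/2
(∇ + E_{-4}) D f = 3x^2 - 8x + 37/2
∇ (∇ + E_{-4}) D f = 6x - 11
θ ∇ (∇ + E_{-4}) D f = 6x
θ (∇ + E_{-4}) D f = 6x^2 - 8x
∇ θ (∇ + E_{-4}) D f = 12x - 14
[θ, ∇] (∇ + E_{-4}) D f = -6x + 14


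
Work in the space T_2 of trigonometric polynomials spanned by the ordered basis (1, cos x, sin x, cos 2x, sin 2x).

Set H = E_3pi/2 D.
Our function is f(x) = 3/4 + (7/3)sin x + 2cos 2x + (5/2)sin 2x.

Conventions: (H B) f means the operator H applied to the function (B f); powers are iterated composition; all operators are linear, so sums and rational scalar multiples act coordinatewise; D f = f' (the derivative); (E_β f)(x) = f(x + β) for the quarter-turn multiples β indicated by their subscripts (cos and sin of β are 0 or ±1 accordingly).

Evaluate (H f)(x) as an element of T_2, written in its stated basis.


D f = (7/3)cos x + 5cos 2x - 4sin 2x
E_3pi/2 D f = (7/3)sin x - 5cos 2x + 4sin 2x

g(x) = (7/3)sin x - 5cos 2x + 4sin 2x


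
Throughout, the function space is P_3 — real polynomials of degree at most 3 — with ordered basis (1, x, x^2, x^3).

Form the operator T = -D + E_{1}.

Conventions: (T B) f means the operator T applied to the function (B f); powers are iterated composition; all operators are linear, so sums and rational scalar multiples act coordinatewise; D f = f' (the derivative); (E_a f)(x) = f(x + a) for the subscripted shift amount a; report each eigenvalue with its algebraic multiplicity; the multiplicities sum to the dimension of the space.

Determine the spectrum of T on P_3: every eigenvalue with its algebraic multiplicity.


λ = 1 (multiplicity 4)

image of 1: 1
image of x: x
image of x^2: x^2 + 1
image of x^3: x^3 + 3x + 1
the matrix is upper triangular; its diagonal is (1, 1, 1, 1)
for a triangular matrix the eigenvalues are the diagonal entries, with algebraic multiplicity their repetition count


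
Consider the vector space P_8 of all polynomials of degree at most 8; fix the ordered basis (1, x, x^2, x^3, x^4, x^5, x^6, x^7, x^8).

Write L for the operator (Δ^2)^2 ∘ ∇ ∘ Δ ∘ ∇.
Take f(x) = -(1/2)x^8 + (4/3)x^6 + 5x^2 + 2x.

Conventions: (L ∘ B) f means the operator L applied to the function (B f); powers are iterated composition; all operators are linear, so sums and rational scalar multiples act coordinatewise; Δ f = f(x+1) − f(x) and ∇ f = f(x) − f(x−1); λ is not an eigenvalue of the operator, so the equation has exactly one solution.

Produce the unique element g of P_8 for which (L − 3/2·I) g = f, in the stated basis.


write g with unknown coordinates in the stated basis and equate coefficients in (L − 3/2·I) g = f
solving from the highest basis element down gives g = (1/3)x^8 - (8/9)x^6 - (10/3)x^2 + (26876/3)x + 13440
check: L g = 13440x + 20160
so L g − 3/2·g = -(1/2)x^8 + (4/3)x^6 + 5x^2 + 2x = f ✓

g(x) = (1/3)x^8 - (8/9)x^6 - (10/3)x^2 + (26876/3)x + 13440
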